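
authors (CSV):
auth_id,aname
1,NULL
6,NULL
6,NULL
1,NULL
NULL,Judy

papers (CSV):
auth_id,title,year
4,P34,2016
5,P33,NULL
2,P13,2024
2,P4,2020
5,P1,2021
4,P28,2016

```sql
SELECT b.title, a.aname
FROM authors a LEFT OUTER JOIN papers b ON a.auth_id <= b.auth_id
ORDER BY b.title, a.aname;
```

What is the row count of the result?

15

LEFT JOIN keeps every row from `authors`; unmatched rows get NULL for `papers`'s columns.
Matching on a.auth_id <= b.auth_id. A NULL in a compared column never satisfies the condition.
- a (auth_id=1) pairs with 6 row(s) of b.
- a (auth_id=6) has no partner → padded with NULL.
- a (auth_id=6) has no partner → padded with NULL.
- a (auth_id=1) pairs with 6 row(s) of b.
- a (auth_id=NULL) has no partner → padded with NULL.
Total: 12 matched + 3 padded = 15 rows.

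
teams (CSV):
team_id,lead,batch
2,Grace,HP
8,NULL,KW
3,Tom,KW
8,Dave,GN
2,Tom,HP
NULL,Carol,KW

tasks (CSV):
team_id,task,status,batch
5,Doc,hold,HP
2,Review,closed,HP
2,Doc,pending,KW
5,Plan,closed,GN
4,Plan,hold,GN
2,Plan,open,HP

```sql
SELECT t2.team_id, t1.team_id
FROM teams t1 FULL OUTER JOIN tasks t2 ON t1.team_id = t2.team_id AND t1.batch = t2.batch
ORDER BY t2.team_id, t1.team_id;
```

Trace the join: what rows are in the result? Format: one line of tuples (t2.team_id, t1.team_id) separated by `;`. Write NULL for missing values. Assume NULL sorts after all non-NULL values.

(2, 2); (2, 2); (2, 2); (2, 2); (2, NULL); (4, NULL); (5, NULL); (5, NULL); (NULL, 3); (NULL, 8); (NULL, 8); (NULL, NULL)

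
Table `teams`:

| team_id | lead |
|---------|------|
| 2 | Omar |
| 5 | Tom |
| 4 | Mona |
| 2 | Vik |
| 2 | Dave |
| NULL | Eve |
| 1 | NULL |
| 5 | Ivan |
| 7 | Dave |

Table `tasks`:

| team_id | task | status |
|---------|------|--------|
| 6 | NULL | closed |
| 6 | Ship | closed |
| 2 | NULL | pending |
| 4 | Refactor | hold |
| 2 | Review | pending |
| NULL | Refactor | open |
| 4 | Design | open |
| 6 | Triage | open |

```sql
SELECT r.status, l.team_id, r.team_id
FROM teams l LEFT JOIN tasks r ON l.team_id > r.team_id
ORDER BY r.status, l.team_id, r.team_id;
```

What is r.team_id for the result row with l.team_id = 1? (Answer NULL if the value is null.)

LEFT JOIN keeps every row from `teams`; unmatched rows get NULL for `tasks`'s columns.
Matching on l.team_id > r.team_id. A NULL in a compared column never satisfies the condition.
- team_id=2: no r row matches, row kept with r columns NULL.
- team_id=5: 4 matching r row(s), so 4 row(s) emitted.
- team_id=4: 2 matching r row(s), so 2 row(s) emitted.
- team_id=2: no r row matches, row kept with r columns NULL.
- team_id=2: no r row matches, row kept with r columns NULL.
- team_id=NULL: no r row matches, row kept with r columns NULL.
- team_id=1: no r row matches, row kept with r columns NULL.
- team_id=5: 4 matching r row(s), so 4 row(s) emitted.
- team_id=7: 7 matching r row(s), so 7 row(s) emitted.

NULL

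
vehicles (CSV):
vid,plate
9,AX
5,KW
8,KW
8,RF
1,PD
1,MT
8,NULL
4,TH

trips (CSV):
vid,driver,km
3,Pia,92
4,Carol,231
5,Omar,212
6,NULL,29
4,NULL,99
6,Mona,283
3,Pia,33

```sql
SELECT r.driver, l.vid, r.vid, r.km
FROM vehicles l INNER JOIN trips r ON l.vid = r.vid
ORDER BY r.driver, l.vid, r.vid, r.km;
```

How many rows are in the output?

3

INNER JOIN keeps only pairs where the ON condition holds.
Matching on l.vid = r.vid.
- l row (vid=9): no match → dropped.
- l row (vid=5): matches 1 r row(s) → 1 output row(s).
- l row (vid=8): no match → dropped.
- l row (vid=8): no match → dropped.
- l row (vid=1): no match → dropped.
- l row (vid=1): no match → dropped.
- l row (vid=8): no match → dropped.
- l row (vid=4): matches 2 r row(s) → 2 output row(s).
Total: 3 rows.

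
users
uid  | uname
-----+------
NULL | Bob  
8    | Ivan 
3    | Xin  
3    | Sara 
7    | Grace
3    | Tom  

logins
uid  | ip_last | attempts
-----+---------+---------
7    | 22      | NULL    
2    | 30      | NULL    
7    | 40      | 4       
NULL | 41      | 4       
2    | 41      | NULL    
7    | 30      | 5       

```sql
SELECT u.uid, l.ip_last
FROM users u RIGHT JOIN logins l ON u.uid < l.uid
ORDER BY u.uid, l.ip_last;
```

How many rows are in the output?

12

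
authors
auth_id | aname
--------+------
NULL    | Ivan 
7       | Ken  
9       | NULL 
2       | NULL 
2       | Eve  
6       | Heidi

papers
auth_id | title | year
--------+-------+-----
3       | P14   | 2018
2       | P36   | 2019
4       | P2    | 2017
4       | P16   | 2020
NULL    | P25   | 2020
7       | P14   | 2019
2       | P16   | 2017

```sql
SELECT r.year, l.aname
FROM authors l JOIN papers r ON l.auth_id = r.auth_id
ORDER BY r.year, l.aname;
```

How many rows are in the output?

5

INNER JOIN keeps only pairs where the ON condition holds.
Matching on l.auth_id = r.auth_id. A NULL in a compared column never satisfies the condition.
Matched pairs: 5.
Total: 5 rows.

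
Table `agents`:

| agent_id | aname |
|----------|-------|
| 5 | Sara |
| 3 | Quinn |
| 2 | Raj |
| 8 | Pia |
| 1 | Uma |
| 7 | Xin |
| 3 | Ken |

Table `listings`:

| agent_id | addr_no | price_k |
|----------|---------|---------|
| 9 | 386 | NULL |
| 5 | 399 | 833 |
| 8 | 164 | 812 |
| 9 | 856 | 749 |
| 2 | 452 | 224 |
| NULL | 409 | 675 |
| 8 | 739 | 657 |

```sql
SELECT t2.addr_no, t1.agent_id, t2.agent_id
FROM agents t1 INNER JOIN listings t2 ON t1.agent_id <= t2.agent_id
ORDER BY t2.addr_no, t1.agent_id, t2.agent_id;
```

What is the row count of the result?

INNER JOIN keeps only pairs where the ON condition holds.
Matching on t1.agent_id <= t2.agent_id. A NULL in a compared column never satisfies the condition.
Matched pairs: 35.
Total: 35 rows.

35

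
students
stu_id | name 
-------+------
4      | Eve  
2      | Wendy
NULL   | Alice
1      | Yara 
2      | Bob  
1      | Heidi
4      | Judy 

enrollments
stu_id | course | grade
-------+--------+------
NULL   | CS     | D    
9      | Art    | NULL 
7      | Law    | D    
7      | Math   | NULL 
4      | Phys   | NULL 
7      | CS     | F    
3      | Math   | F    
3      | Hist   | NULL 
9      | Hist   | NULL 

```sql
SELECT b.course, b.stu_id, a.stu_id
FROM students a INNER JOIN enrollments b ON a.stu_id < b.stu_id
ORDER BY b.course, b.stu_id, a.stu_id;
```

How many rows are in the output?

42

INNER JOIN keeps only pairs where the ON condition holds.
Matching on a.stu_id < b.stu_id. A NULL in a compared column never satisfies the condition.
- stu_id=4: 5 matching b row(s), so 5 row(s) emitted.
- stu_id=2: 8 matching b row(s), so 8 row(s) emitted.
- stu_id=NULL: no matching b row, dropped.
- stu_id=1: 8 matching b row(s), so 8 row(s) emitted.
- stu_id=2: 8 matching b row(s), so 8 row(s) emitted.
- stu_id=1: 8 matching b row(s), so 8 row(s) emitted.
- stu_id=4: 5 matching b row(s), so 5 row(s) emitted.
Total: 42 rows.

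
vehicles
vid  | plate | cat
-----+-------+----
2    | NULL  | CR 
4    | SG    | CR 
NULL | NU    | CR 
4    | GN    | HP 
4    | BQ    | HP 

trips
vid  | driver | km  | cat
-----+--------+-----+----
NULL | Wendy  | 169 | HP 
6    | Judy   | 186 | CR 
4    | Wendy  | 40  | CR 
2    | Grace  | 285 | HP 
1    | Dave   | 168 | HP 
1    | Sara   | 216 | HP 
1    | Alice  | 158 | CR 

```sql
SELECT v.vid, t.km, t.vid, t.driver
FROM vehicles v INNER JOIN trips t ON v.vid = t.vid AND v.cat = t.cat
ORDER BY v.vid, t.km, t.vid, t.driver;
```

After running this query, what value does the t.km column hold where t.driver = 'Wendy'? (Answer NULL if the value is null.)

40

INNER JOIN keeps only pairs where the ON condition holds.
Matching on v.vid = t.vid AND v.cat = t.cat. A NULL in a compared column never satisfies the condition.
- vid=2, cat=CR: no matching t row, dropped.
- vid=4, cat=CR: 1 matching t row(s), so 1 row(s) emitted.
- vid=NULL, cat=CR: no matching t row, dropped.
- vid=4, cat=HP: no matching t row, dropped.
- vid=4, cat=HP: no matching t row, dropped.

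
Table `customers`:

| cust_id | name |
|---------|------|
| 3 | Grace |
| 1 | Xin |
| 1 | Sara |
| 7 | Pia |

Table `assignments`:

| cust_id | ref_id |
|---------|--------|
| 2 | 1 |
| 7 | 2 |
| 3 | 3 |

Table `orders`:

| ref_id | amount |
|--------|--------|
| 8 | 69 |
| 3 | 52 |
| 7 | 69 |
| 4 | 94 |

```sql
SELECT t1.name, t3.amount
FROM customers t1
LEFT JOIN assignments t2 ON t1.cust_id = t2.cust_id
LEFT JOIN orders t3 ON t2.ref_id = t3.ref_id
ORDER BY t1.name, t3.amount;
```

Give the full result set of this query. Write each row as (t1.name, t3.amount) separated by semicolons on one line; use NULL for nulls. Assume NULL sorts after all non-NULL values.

(Grace, 52); (Pia, NULL); (Sara, NULL); (Xin, NULL)

Evaluate left to right. First `customers t1 LEFT JOIN assignments t2` on cust_id: 4 row(s).
Then LEFT JOIN `orders t3` on ref_id: each of those 4 rows is kept; rows whose t2.ref_id has no match in t3 get NULL for t3's columns.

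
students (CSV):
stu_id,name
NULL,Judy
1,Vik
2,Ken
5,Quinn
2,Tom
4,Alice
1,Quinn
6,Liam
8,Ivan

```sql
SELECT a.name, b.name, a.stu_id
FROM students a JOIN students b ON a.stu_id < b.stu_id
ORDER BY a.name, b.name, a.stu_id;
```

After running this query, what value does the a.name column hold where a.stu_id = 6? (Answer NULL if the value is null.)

INNER JOIN keeps only pairs where the ON condition holds.
Matching on a.stu_id < b.stu_id. A NULL in a compared column never satisfies the condition.
- a row (stu_id=NULL): no match → dropped.
- a row (stu_id=1): matches 6 b row(s) → 6 output row(s).
- a row (stu_id=2): matches 4 b row(s) → 4 output row(s).
- a row (stu_id=5): matches 2 b row(s) → 2 output row(s).
- a row (stu_id=2): matches 4 b row(s) → 4 output row(s).
- a row (stu_id=4): matches 3 b row(s) → 3 output row(s).
- a row (stu_id=1): matches 6 b row(s) → 6 output row(s).
- a row (stu_id=6): matches 1 b row(s) → 1 output row(s).
- a row (stu_id=8): no match → dropped.

Liam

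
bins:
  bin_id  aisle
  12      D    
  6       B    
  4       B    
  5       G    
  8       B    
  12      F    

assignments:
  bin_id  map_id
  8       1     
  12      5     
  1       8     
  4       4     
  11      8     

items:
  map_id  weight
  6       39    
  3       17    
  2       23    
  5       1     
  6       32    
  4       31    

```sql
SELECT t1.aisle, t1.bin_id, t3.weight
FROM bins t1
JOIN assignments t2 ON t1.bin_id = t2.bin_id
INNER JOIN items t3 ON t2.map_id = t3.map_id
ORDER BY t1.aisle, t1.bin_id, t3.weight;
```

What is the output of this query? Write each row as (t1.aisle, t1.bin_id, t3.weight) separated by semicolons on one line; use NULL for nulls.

(B, 4, 31); (D, 12, 1); (F, 12, 1)

Step 1 — t1 INNER JOIN t2 on bin_id → 4 row(s).
Then INNER JOIN `items t3` on map_id: keep only rows whose t2.map_id appears in t3.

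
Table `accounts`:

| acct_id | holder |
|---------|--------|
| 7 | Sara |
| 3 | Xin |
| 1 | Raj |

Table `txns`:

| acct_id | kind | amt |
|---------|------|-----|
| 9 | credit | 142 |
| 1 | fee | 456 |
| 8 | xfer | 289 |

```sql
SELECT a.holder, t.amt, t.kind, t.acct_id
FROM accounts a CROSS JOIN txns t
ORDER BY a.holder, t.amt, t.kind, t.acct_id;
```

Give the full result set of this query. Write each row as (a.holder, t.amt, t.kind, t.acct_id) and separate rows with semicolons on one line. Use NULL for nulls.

(Raj, 142, credit, 9); (Raj, 289, xfer, 8); (Raj, 456, fee, 1); (Sara, 142, credit, 9); (Sara, 289, xfer, 8); (Sara, 456, fee, 1); (Xin, 142, credit, 9); (Xin, 289, xfer, 8); (Xin, 456, fee, 1)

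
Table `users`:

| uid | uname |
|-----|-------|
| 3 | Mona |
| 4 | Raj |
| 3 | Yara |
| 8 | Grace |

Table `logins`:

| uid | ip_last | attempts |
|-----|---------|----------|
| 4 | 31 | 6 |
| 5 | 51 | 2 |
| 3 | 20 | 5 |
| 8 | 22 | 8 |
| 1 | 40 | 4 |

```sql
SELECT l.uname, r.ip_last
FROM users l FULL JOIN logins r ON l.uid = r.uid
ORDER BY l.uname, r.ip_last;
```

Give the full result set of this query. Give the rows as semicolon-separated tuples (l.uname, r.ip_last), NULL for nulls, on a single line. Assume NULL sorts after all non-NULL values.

(Grace, 22); (Mona, 20); (Raj, 31); (Yara, 20); (NULL, 40); (NULL, 51)

FULL OUTER JOIN keeps every row from both sides; unmatched rows get NULL for the other side's columns.
Matching on l.uid = r.uid.
- l (uid=3) pairs with 1 row(s) of r.
- l (uid=4) pairs with 1 row(s) of r.
- l (uid=3) pairs with 1 row(s) of r.
- l (uid=8) pairs with 1 row(s) of r.
- plus 2 unmatched r row(s), each kept with NULL l columns.
After projecting and ordering:
l.uname | r.ip_last
Grace | 22
Mona | 20
Raj | 31
Yara | 20
NULL | 40
NULL | 51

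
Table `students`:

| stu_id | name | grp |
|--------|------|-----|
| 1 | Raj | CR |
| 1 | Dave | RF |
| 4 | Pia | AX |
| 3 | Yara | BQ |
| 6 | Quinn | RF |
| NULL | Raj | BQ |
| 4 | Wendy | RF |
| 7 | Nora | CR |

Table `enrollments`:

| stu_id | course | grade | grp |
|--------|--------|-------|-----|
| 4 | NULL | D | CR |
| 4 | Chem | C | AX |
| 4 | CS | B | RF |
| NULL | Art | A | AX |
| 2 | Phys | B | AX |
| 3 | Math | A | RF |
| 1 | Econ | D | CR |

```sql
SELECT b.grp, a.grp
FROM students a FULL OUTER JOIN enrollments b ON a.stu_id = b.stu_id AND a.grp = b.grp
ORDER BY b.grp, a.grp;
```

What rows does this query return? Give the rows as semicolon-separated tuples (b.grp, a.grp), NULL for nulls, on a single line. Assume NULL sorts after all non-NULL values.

(AX, AX); (AX, NULL); (AX, NULL); (CR, CR); (CR, NULL); (RF, RF); (RF, NULL); (NULL, BQ); (NULL, BQ); (NULL, CR); (NULL, RF); (NULL, RF)

FULL OUTER JOIN keeps every row from both sides; unmatched rows get NULL for the other side's columns.
Matching on a.stu_id = b.stu_id AND a.grp = b.grp. A NULL in a compared column never satisfies the condition.
- a (stu_id=1, grp=CR) pairs with 1 row(s) of b.
- a (stu_id=1, grp=RF) has no partner → padded with NULL.
- a (stu_id=4, grp=AX) pairs with 1 row(s) of b.
- a (stu_id=3, grp=BQ) has no partner → padded with NULL.
- a (stu_id=6, grp=RF) has no partner → padded with NULL.
- a (stu_id=NULL, grp=BQ) has no partner → padded with NULL.
- a (stu_id=4, grp=RF) pairs with 1 row(s) of b.
- a (stu_id=7, grp=CR) has no partner → padded with NULL.
- 4 b row(s) had no a match → kept, a columns NULL.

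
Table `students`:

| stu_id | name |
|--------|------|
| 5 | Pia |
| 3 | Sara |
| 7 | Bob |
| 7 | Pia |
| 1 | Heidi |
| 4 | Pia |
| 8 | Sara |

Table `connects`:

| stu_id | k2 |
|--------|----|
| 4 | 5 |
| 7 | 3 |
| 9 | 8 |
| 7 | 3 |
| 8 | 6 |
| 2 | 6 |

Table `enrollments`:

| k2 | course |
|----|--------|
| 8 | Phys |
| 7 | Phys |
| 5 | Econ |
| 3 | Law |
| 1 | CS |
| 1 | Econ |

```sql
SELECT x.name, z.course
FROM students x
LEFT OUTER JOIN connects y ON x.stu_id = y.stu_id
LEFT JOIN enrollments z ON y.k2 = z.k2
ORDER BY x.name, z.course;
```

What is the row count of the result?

9

Joins associate left-to-right: students LEFT JOIN connects on stu_id gives 9 intermediate row(s).
Then LEFT JOIN `enrollments z` on k2: each of those 9 rows is kept; rows whose y.k2 has no match in z get NULL for z's columns.
Result: 9 row(s).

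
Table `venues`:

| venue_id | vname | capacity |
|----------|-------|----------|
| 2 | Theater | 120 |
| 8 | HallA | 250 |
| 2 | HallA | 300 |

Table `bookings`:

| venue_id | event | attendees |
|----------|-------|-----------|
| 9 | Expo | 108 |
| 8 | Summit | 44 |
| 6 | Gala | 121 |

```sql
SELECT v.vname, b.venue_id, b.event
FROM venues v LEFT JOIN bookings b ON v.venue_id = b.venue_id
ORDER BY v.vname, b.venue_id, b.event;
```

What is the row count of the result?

LEFT JOIN keeps every row from `venues`; unmatched rows get NULL for `bookings`'s columns.
Matching on v.venue_id = b.venue_id.
- v row (venue_id=2): no match → kept, b columns NULL.
- v row (venue_id=8): matches 1 b row(s) → 1 output row(s).
- v row (venue_id=2): no match → kept, b columns NULL.
Total: 1 matched + 2 padded = 3 rows.

3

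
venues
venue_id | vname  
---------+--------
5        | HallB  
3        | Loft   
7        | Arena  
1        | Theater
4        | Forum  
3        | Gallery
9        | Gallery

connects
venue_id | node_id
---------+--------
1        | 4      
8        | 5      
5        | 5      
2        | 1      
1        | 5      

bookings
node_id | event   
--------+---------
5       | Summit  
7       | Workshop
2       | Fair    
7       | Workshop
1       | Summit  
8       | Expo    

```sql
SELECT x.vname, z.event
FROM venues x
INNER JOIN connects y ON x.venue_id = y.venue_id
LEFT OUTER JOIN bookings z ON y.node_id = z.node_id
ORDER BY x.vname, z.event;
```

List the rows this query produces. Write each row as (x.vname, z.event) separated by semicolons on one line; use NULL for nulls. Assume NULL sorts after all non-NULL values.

(HallB, Summit); (Theater, Summit); (Theater, NULL)

Step 1 — x INNER JOIN y on venue_id → 3 row(s).
Then LEFT JOIN `bookings z` on node_id: each of those 3 rows is kept; rows whose y.node_id has no match in z get NULL for z's columns.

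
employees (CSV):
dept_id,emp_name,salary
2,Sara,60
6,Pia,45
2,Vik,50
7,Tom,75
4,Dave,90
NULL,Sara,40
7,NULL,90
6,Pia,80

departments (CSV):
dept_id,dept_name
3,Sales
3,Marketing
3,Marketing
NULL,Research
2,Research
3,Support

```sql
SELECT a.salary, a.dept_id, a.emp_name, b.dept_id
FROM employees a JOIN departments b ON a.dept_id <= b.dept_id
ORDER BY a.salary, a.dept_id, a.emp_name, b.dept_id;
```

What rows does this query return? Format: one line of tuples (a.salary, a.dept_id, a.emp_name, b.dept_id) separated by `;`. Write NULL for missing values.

INNER JOIN keeps only pairs where the ON condition holds.
Matching on a.dept_id <= b.dept_id. A NULL in a compared column never satisfies the condition.
- a (dept_id=2) pairs with 5 row(s) of b.
- a (dept_id=6) has no partner → excluded.
- a (dept_id=2) pairs with 5 row(s) of b.
- a (dept_id=7) has no partner → excluded.
- a (dept_id=4) has no partner → excluded.
- a (dept_id=NULL) has no partner → excluded.
- a (dept_id=7) has no partner → excluded.
- a (dept_id=6) has no partner → excluded.
After projecting and ordering:
a.salary | a.dept_id | a.emp_name | b.dept_id
50 | 2 | Vik | 2
50 | 2 | Vik | 3
50 | 2 | Vik | 3
50 | 2 | Vik | 3
50 | 2 | Vik | 3
60 | 2 | Sara | 2
60 | 2 | Sara | 3
60 | 2 | Sara | 3
60 | 2 | Sara | 3
60 | 2 | Sara | 3

(50, 2, Vik, 2); (50, 2, Vik, 3); (50, 2, Vik, 3); (50, 2, Vik, 3); (50, 2, Vik, 3); (60, 2, Sara, 2); (60, 2, Sara, 3); (60, 2, Sara, 3); (60, 2, Sara, 3); (60, 2, Sara, 3)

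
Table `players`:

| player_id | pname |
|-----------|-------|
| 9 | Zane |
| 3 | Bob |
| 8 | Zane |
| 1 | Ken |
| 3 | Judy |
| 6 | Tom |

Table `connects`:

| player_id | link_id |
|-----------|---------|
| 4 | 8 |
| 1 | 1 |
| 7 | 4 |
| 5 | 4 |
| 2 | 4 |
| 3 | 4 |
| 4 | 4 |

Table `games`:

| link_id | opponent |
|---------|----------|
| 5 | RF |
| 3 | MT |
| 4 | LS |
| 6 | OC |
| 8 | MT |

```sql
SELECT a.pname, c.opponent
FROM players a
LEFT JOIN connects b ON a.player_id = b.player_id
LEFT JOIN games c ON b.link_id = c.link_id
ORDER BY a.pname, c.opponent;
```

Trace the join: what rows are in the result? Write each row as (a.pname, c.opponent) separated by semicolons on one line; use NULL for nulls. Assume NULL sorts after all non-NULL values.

(Bob, LS); (Judy, LS); (Ken, NULL); (Tom, NULL); (Zane, NULL); (Zane, NULL)

Step 1 — a LEFT JOIN b on player_id → 6 row(s).
Then LEFT JOIN `games c` on link_id: each of those 6 rows is kept; rows whose b.link_id has no match in c get NULL for c's columns.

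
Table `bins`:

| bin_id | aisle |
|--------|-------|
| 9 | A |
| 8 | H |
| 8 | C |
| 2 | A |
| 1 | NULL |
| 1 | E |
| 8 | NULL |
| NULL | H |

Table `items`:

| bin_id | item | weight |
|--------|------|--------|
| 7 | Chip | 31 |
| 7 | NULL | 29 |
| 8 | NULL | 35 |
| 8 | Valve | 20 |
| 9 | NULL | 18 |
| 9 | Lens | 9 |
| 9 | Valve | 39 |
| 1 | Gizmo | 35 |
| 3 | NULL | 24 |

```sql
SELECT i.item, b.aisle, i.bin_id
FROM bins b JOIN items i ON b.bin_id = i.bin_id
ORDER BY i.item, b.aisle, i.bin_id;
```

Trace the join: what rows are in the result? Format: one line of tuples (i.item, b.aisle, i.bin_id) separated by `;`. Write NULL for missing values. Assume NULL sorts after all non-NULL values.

INNER JOIN keeps only pairs where the ON condition holds.
Matching on b.bin_id = i.bin_id. A NULL in a compared column never satisfies the condition.
Matched pairs: 11.

(Gizmo, E, 1); (Gizmo, NULL, 1); (Lens, A, 9); (Valve, A, 9); (Valve, C, 8); (Valve, H, 8); (Valve, NULL, 8); (NULL, A, 9); (NULL, C, 8); (NULL, H, 8); (NULL, NULL, 8)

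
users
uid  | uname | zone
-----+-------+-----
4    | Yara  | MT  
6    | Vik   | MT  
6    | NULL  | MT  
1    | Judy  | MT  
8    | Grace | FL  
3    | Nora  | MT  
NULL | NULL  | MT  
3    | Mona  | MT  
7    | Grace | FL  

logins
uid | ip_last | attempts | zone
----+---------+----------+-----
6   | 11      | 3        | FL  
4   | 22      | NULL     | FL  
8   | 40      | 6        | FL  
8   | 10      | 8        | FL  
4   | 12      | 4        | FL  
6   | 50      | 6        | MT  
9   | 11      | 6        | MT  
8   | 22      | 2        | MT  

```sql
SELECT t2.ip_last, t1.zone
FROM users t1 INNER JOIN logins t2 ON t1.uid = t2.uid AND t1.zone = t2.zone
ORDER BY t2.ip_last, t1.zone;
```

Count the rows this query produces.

INNER JOIN keeps only pairs where the ON condition holds.
Matching on t1.uid = t2.uid AND t1.zone = t2.zone. A NULL in a compared column never satisfies the condition.
Matched pairs: 4.
Total: 4 rows.

4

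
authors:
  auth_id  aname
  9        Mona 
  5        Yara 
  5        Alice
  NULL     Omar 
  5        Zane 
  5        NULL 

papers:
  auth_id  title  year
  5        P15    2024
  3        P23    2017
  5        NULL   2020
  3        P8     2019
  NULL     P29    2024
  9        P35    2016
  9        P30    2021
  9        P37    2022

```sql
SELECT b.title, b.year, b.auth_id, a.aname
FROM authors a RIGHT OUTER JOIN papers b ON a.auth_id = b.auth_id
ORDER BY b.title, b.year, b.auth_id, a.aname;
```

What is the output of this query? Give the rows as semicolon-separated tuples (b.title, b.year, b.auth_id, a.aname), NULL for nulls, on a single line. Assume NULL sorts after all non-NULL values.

(P15, 2024, 5, Alice); (P15, 2024, 5, Yara); (P15, 2024, 5, Zane); (P15, 2024, 5, NULL); (P23, 2017, 3, NULL); (P29, 2024, NULL, NULL); (P30, 2021, 9, Mona); (P35, 2016, 9, Mona); (P37, 2022, 9, Mona); (P8, 2019, 3, NULL); (NULL, 2020, 5, Alice); (NULL, 2020, 5, Yara); (NULL, 2020, 5, Zane); (NULL, 2020, 5, NULL)

RIGHT JOIN keeps every row from `papers`; unmatched rows get NULL for `authors`'s columns.
Matching on a.auth_id = b.auth_id. A NULL in a compared column never satisfies the condition.
- a (auth_id=9) pairs with 3 row(s) of b.
- a (auth_id=5) pairs with 2 row(s) of b.
- a (auth_id=5) pairs with 2 row(s) of b.
- a (auth_id=NULL) has no partner in b.
- a (auth_id=5) pairs with 2 row(s) of b.
- a (auth_id=5) pairs with 2 row(s) of b.
- plus 3 unmatched b row(s), each kept with NULL a columns.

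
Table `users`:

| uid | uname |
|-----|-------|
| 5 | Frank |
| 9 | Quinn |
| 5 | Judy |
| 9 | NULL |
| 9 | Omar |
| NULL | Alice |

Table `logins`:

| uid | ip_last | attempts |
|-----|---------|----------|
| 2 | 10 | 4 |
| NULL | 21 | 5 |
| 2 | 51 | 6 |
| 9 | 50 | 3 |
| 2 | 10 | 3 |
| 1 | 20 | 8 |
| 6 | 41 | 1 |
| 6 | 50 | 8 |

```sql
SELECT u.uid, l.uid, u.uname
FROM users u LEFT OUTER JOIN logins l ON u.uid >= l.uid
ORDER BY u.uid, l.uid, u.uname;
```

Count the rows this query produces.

30

LEFT JOIN keeps every row from `users`; unmatched rows get NULL for `logins`'s columns.
Matching on u.uid >= l.uid. A NULL in a compared column never satisfies the condition.
- u (uid=5) pairs with 4 row(s) of l.
- u (uid=9) pairs with 7 row(s) of l.
- u (uid=5) pairs with 4 row(s) of l.
- u (uid=9) pairs with 7 row(s) of l.
- u (uid=9) pairs with 7 row(s) of l.
- u (uid=NULL) has no partner → padded with NULL.
Total: 29 matched + 1 padded = 30 rows.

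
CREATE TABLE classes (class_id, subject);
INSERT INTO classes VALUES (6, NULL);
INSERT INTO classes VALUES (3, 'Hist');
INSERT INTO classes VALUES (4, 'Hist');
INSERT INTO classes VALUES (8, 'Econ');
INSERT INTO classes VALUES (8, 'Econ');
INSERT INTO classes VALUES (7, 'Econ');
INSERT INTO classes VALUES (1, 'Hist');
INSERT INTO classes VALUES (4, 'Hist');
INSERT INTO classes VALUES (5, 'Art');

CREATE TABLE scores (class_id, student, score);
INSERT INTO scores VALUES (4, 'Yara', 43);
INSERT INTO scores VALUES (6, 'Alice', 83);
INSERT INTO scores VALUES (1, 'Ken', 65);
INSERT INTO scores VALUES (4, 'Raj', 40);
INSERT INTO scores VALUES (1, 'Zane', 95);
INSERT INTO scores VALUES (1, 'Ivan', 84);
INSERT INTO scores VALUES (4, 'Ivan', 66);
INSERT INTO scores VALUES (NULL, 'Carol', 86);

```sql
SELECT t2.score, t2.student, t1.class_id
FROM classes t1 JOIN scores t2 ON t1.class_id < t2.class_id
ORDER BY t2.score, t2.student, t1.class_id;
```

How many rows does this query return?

11

INNER JOIN keeps only pairs where the ON condition holds.
Matching on t1.class_id < t2.class_id. A NULL in a compared column never satisfies the condition.
- t1 (class_id=6) has no partner → excluded.
- t1 (class_id=3) pairs with 4 row(s) of t2.
- t1 (class_id=4) pairs with 1 row(s) of t2.
- t1 (class_id=8) has no partner → excluded.
- t1 (class_id=8) has no partner → excluded.
- t1 (class_id=7) has no partner → excluded.
- t1 (class_id=1) pairs with 4 row(s) of t2.
- t1 (class_id=4) pairs with 1 row(s) of t2.
- t1 (class_id=5) pairs with 1 row(s) of t2.
Total: 11 rows.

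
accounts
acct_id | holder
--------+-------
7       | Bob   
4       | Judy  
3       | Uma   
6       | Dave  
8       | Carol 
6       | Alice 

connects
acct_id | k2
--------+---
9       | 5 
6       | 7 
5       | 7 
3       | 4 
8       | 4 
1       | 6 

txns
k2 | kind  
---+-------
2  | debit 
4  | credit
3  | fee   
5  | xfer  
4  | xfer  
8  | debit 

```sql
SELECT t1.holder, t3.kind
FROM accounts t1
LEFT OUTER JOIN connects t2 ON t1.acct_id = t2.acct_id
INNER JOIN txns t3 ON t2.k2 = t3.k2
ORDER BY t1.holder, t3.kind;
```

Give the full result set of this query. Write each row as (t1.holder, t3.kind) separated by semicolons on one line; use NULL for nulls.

(Carol, credit); (Carol, xfer); (Uma, credit); (Uma, xfer)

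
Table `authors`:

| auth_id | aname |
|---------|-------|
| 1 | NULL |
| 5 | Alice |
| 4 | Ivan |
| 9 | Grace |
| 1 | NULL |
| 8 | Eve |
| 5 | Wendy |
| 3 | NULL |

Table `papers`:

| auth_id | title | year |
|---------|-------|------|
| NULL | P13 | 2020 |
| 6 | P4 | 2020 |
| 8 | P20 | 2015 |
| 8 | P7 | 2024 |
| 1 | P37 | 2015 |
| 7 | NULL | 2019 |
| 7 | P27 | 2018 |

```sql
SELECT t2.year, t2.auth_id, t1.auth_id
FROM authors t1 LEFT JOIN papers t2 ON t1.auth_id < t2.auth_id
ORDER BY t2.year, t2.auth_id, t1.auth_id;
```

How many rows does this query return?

LEFT JOIN keeps every row from `authors`; unmatched rows get NULL for `papers`'s columns.
Matching on t1.auth_id < t2.auth_id. A NULL in a compared column never satisfies the condition.
- auth_id=1: 5 matching t2 row(s), so 5 row(s) emitted.
- auth_id=5: 5 matching t2 row(s), so 5 row(s) emitted.
- auth_id=4: 5 matching t2 row(s), so 5 row(s) emitted.
- auth_id=9: no t2 row matches, row kept with t2 columns NULL.
- auth_id=1: 5 matching t2 row(s), so 5 row(s) emitted.
- auth_id=8: no t2 row matches, row kept with t2 columns NULL.
- auth_id=5: 5 matching t2 row(s), so 5 row(s) emitted.
- auth_id=3: 5 matching t2 row(s), so 5 row(s) emitted.
Total: 30 matched + 2 padded = 32 rows.

32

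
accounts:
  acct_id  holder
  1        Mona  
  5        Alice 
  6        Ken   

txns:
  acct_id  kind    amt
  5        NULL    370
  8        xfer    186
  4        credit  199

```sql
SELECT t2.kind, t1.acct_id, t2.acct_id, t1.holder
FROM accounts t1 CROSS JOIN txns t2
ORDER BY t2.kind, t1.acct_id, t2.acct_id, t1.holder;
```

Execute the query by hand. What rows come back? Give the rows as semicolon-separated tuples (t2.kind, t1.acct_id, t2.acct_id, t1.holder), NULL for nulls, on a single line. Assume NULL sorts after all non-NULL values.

(credit, 1, 4, Mona); (credit, 5, 4, Alice); (credit, 6, 4, Ken); (xfer, 1, 8, Mona); (xfer, 5, 8, Alice); (xfer, 6, 8, Ken); (NULL, 1, 5, Mona); (NULL, 5, 5, Alice); (NULL, 6, 5, Ken)

CROSS JOIN pairs every row of `accounts` with every row of `txns`: 3 × 3 = 9 rows.
After projecting and ordering:
t2.kind | t1.acct_id | t2.acct_id | t1.holder
credit | 1 | 4 | Mona
credit | 5 | 4 | Alice
credit | 6 | 4 | Ken
xfer | 1 | 8 | Mona
xfer | 5 | 8 | Alice
xfer | 6 | 8 | Ken
NULL | 1 | 5 | Mona
NULL | 5 | 5 | Alice
NULL | 6 | 5 | Ken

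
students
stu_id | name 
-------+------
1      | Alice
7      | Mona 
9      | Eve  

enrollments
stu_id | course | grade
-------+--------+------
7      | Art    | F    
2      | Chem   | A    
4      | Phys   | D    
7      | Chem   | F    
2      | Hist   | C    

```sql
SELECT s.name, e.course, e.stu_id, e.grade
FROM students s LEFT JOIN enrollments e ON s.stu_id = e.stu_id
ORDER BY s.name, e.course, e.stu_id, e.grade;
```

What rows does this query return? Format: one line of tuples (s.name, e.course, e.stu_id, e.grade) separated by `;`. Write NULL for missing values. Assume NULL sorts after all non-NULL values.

(Alice, NULL, NULL, NULL); (Eve, NULL, NULL, NULL); (Mona, Art, 7, F); (Mona, Chem, 7, F)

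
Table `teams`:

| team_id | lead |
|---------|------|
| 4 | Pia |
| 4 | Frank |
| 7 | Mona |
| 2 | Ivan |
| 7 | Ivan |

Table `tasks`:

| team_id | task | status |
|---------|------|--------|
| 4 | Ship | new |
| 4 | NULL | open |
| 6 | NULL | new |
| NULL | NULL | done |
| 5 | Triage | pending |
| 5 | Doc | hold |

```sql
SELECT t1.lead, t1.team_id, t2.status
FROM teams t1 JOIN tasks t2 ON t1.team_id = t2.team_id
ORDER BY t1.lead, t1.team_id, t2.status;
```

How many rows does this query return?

4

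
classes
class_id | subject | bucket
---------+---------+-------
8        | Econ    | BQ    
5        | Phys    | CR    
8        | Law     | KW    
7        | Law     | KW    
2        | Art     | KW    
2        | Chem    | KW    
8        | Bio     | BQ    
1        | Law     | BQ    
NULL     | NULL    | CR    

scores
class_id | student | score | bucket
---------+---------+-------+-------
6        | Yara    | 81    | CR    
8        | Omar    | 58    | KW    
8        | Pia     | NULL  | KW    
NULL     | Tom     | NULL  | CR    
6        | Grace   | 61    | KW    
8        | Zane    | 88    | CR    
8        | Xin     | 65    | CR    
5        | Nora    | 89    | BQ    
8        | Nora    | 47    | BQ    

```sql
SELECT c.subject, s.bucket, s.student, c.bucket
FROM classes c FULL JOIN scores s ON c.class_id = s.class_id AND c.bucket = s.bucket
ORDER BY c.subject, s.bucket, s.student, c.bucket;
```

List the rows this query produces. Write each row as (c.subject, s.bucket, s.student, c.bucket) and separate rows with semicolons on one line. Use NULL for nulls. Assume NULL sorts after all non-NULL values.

(Art, NULL, NULL, KW); (Bio, BQ, Nora, BQ); (Chem, NULL, NULL, KW); (Econ, BQ, Nora, BQ); (Law, KW, Omar, KW); (Law, KW, Pia, KW); (Law, NULL, NULL, BQ); (Law, NULL, NULL, KW); (Phys, NULL, NULL, CR); (NULL, BQ, Nora, NULL); (NULL, CR, Tom, NULL); (NULL, CR, Xin, NULL); (NULL, CR, Yara, NULL); (NULL, CR, Zane, NULL); (NULL, KW, Grace, NULL); (NULL, NULL, NULL, CR)

FULL OUTER JOIN keeps every row from both sides; unmatched rows get NULL for the other side's columns.
Matching on c.class_id = s.class_id AND c.bucket = s.bucket. A NULL in a compared column never satisfies the condition.
- c row (class_id=8, bucket=BQ): matches 1 s row(s) → 1 output row(s).
- c row (class_id=5, bucket=CR): no match → kept, s columns NULL.
- c row (class_id=8, bucket=KW): matches 2 s row(s) → 2 output row(s).
- c row (class_id=7, bucket=KW): no match → kept, s columns NULL.
- c row (class_id=2, bucket=KW): no match → kept, s columns NULL.
- c row (class_id=2, bucket=KW): no match → kept, s columns NULL.
- c row (class_id=8, bucket=BQ): matches 1 s row(s) → 1 output row(s).
- c row (class_id=1, bucket=BQ): no match → kept, s columns NULL.
- c row (class_id=NULL, bucket=CR): no match → kept, s columns NULL.
- 6 row(s) from s found no c partner → padded with NULL.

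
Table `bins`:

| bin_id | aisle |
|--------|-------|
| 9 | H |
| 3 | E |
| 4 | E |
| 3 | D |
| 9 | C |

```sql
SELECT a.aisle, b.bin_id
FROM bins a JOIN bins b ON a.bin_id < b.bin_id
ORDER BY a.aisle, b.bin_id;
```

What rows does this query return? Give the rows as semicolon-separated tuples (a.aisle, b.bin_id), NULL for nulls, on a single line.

(D, 4); (D, 9); (D, 9); (E, 4); (E, 9); (E, 9); (E, 9); (E, 9)

INNER JOIN keeps only pairs where the ON condition holds.
Matching on a.bin_id < b.bin_id.
- a (bin_id=9) has no partner → excluded.
- a (bin_id=3) pairs with 3 row(s) of b.
- a (bin_id=4) pairs with 2 row(s) of b.
- a (bin_id=3) pairs with 3 row(s) of b.
- a (bin_id=9) has no partner → excluded.
After projecting and ordering:
a.aisle | b.bin_id
D | 4
D | 9
D | 9
E | 4
E | 9
E | 9
E | 9
E | 9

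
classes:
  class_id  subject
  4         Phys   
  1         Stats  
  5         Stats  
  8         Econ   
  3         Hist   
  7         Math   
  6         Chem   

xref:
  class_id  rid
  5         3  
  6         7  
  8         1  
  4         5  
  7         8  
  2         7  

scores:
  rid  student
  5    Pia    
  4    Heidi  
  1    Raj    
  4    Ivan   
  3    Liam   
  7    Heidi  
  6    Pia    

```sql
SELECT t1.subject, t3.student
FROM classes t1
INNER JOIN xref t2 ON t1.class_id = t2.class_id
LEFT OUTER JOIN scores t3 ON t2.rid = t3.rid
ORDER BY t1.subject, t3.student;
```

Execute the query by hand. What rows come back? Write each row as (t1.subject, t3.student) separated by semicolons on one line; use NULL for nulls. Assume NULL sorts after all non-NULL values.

(Chem, Heidi); (Econ, Raj); (Math, NULL); (Phys, Pia); (Stats, Liam)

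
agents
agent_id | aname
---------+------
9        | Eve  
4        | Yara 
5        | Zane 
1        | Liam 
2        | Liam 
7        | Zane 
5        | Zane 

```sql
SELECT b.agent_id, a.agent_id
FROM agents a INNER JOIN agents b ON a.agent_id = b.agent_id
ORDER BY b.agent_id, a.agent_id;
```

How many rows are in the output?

9

INNER JOIN keeps only pairs where the ON condition holds.
Matching on a.agent_id = b.agent_id.
- a (agent_id=9) pairs with 1 row(s) of b.
- a (agent_id=4) pairs with 1 row(s) of b.
- a (agent_id=5) pairs with 2 row(s) of b.
- a (agent_id=1) pairs with 1 row(s) of b.
- a (agent_id=2) pairs with 1 row(s) of b.
- a (agent_id=7) pairs with 1 row(s) of b.
- a (agent_id=5) pairs with 2 row(s) of b.
Total: 9 rows.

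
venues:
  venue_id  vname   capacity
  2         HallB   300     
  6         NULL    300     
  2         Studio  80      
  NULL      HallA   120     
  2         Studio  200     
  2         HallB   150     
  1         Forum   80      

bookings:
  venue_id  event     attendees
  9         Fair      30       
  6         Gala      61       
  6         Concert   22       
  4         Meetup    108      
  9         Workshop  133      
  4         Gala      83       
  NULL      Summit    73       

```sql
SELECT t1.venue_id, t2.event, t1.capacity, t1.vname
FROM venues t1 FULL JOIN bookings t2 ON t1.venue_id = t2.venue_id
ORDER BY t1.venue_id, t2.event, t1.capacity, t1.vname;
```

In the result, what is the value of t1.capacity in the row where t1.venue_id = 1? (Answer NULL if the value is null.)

FULL OUTER JOIN keeps every row from both sides; unmatched rows get NULL for the other side's columns.
Matching on t1.venue_id = t2.venue_id. A NULL in a compared column never satisfies the condition.
- venue_id=2: no t2 row matches, row kept with t2 columns NULL.
- venue_id=6: 2 matching t2 row(s), so 2 row(s) emitted.
- venue_id=2: no t2 row matches, row kept with t2 columns NULL.
- venue_id=NULL: no t2 row matches, row kept with t2 columns NULL.
- venue_id=2: no t2 row matches, row kept with t2 columns NULL.
- venue_id=2: no t2 row matches, row kept with t2 columns NULL.
- venue_id=1: no t2 row matches, row kept with t2 columns NULL.
- 5 t2 row(s) had no t1 match → kept, t1 columns NULL.

80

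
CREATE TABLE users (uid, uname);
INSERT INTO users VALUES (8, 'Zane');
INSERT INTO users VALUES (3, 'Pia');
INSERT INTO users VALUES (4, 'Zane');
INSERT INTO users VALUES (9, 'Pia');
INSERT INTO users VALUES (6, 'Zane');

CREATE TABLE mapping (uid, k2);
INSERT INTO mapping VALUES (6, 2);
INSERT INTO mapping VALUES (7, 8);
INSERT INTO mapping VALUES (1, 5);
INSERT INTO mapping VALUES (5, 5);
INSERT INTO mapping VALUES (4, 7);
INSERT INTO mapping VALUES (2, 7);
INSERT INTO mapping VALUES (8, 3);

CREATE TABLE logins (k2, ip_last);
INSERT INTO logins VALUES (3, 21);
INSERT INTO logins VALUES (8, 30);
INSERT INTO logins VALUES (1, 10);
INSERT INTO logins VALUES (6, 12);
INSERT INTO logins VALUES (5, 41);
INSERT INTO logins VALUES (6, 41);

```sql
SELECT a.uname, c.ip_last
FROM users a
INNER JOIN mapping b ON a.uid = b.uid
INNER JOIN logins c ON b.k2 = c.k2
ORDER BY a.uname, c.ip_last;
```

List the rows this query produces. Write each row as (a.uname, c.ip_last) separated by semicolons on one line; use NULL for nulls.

Evaluate left to right. First `users a INNER JOIN mapping b` on uid: 3 row(s).
Then INNER JOIN `logins c` on k2: keep only rows whose b.k2 appears in c.

(Zane, 21)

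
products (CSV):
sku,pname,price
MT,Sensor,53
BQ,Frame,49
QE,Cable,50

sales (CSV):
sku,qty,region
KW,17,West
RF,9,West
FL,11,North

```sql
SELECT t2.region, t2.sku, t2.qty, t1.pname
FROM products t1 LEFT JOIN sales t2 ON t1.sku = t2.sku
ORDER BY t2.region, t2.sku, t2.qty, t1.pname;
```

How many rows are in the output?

LEFT JOIN keeps every row from `products`; unmatched rows get NULL for `sales`'s columns.
Matching on t1.sku = t2.sku.
- t1 (sku=MT) has no partner → padded with NULL.
- t1 (sku=BQ) has no partner → padded with NULL.
- t1 (sku=QE) has no partner → padded with NULL.
Total: 0 matched + 3 padded = 3 rows.

3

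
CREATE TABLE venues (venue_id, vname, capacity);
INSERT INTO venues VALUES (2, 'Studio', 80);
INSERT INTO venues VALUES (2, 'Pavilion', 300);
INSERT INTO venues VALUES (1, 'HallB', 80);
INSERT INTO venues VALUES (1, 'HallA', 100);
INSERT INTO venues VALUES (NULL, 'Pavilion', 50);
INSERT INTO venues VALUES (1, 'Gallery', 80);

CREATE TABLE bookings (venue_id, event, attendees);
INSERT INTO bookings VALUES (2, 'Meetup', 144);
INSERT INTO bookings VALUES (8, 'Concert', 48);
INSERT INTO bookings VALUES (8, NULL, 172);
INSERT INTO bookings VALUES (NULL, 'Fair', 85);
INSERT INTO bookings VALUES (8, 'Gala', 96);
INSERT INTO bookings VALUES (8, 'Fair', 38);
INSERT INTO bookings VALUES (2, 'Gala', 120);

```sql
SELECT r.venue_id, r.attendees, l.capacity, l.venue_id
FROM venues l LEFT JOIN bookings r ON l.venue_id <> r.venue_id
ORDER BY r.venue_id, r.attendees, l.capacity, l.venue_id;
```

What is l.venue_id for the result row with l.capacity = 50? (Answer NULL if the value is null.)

LEFT JOIN keeps every row from `venues`; unmatched rows get NULL for `bookings`'s columns.
Matching on l.venue_id <> r.venue_id. A NULL in a compared column never satisfies the condition.
- l[0] venue_id=2 → 4 match(es) in r → 4 row(s).
- l[1] venue_id=2 → 4 match(es) in r → 4 row(s).
- l[2] venue_id=1 → 6 match(es) in r → 6 row(s).
- l[3] venue_id=1 → 6 match(es) in r → 6 row(s).
- l[4] venue_id=NULL → no match; kept with NULLs on the r side.
- l[5] venue_id=1 → 6 match(es) in r → 6 row(s).

NULL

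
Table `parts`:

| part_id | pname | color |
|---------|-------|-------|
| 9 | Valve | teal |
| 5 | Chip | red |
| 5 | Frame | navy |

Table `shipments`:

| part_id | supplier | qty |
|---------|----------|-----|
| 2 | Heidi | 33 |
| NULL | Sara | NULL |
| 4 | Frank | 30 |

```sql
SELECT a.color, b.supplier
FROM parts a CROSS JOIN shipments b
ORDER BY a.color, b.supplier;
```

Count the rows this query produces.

CROSS JOIN pairs every row of `parts` with every row of `shipments`: 3 × 3 = 9 rows.

9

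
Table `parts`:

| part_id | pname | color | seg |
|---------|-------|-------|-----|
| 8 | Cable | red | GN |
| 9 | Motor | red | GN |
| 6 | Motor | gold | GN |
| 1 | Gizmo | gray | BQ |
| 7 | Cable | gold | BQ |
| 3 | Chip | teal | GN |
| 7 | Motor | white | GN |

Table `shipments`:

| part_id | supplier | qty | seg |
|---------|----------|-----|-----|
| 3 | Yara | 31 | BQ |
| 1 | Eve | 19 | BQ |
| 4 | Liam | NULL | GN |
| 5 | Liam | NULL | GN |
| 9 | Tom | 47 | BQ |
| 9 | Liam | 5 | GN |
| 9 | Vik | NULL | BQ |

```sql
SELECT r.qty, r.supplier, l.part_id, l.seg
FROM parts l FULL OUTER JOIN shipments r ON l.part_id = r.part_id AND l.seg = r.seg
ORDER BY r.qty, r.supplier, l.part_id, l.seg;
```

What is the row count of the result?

12

FULL OUTER JOIN keeps every row from both sides; unmatched rows get NULL for the other side's columns.
Matching on l.part_id = r.part_id AND l.seg = r.seg.
- l (part_id=8, seg=GN) has no partner → padded with NULL.
- l (part_id=9, seg=GN) pairs with 1 row(s) of r.
- l (part_id=6, seg=GN) has no partner → padded with NULL.
- l (part_id=1, seg=BQ) pairs with 1 row(s) of r.
- l (part_id=7, seg=BQ) has no partner → padded with NULL.
- l (part_id=3, seg=GN) has no partner → padded with NULL.
- l (part_id=7, seg=GN) has no partner → padded with NULL.
- 5 row(s) from r found no l partner → padded with NULL.
Total: 2 matched + 10 padded = 12 rows.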